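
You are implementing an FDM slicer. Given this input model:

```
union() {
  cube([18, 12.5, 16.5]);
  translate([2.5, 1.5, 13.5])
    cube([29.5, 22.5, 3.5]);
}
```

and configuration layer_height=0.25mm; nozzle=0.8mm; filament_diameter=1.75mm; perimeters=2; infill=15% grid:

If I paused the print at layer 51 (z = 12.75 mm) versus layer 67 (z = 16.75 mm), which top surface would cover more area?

Layer 51 (z = 12.75): the cube is present — its section is the full 18×12.5 rectangle (area 225.00 mm²); the cube at (2.5, 1.5) does not reach this height (z outside [13.5, 17]); Combining (union): only the 18×12.5 cube is present, so the union is just that shape — area = 225.00 mm². So its area = 225.00 mm². Layer 67 (z = 16.75): the cube is not intersected at this z (z outside [0, 16.5]); the cube at (2.5, 1.5) (footprint 29.5×22.5) is included at this height (area 663.75 mm²); Merging all regions: only the 29.5×22.5 cube at (2.5, 1.5) is present, so the union is just that shape — area = 663.75 mm². So its area = 663.75 mm². Layer 67 is larger (663.75 vs 225.00 mm²).

layer 67 (z = 16.75 mm)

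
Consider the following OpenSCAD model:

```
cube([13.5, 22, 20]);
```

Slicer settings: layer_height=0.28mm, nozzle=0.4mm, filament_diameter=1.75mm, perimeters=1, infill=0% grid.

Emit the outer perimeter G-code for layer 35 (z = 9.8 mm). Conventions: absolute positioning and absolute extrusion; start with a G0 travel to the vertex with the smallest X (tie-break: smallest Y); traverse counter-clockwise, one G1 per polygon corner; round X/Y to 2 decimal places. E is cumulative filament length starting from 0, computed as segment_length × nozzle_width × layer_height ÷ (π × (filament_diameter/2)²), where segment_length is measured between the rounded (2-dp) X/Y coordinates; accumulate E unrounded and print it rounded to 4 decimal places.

G0 X0.00 Y0.00 Z9.80
G1 X13.50 Y0.00 E0.6286
G1 X13.50 Y22.00 E1.6530
G1 X0.00 Y22.00 E2.2816
G1 X0.00 Y0.00 E3.3061

At z = 9.8 mm: the cube is present — its section is the full 13.5×22 rectangle. The outline is a single polygon with 4 vertices. Extrusion per mm of travel: 0.4 × 0.28 / (π × 0.875²) = 0.046564. Accumulating E over each segment gives final E = 3.3061.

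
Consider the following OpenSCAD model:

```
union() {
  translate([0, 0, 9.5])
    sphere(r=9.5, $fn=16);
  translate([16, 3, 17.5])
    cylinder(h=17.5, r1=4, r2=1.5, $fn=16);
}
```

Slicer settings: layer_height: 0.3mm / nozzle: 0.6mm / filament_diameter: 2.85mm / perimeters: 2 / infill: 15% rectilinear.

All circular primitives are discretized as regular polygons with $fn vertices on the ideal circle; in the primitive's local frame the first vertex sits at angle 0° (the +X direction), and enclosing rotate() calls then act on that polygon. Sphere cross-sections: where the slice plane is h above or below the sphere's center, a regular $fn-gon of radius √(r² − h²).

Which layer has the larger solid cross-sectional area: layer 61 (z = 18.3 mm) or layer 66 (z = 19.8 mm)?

layer 61 (z = 18.3 mm)

Layer 61 (z = 18.3): the r=9.5 sphere slices to a regular 16-gon of circumradius 3.579 (√(r²−h²) with h=8.8 from center) (area = (16/2)·3.579²·sin(360°/16) = 39.22 mm²); the cone at (16, 3) contributes a regular 16-gon of circumradius 3.886 (interpolated between r1=4 and r2=1.5 at t=0.046) (area = (16/2)·3.886²·sin(360°/16) = 46.22 mm²); Merging all regions: the 2 present regions are separate (no shared area or edge), so areas and boundary lengths simply add and each stays a separate island — area = 85.44 mm². So its area = 85.44 mm². Layer 66 (z = 19.8): the sphere is not intersected at this z (|z−center|=10.300 > r=9.5); the cone at (16, 3) (r1=4→r2=1.5) has section circumradius 3.671 here — a regular 16-gon (area = (16/2)·3.671²·sin(360°/16) = 41.27 mm²); Combining (union): only the cone at (16, 3) is present, so the union is just that shape — area = 41.27 mm². So its area = 41.27 mm². Layer 61 is larger (85.44 vs 41.27 mm²).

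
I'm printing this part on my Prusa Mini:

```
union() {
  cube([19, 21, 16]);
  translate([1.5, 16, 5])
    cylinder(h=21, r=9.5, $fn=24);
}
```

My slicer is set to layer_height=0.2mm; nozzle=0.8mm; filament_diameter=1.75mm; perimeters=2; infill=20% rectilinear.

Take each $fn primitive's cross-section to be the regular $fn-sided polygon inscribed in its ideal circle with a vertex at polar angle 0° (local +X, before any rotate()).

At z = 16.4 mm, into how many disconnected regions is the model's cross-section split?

1

At z = 16.4 mm: the cube is not intersected at this z (z outside [0, 16]); the cylinder at (1.5, 16): section is a regular 24-gon, circumradius r=9.5; Taking the union: only the r=9.5 cylinder at (1.5, 16) is present, so the union is just that shape — 1 connected region. The result has 1 disconnected region.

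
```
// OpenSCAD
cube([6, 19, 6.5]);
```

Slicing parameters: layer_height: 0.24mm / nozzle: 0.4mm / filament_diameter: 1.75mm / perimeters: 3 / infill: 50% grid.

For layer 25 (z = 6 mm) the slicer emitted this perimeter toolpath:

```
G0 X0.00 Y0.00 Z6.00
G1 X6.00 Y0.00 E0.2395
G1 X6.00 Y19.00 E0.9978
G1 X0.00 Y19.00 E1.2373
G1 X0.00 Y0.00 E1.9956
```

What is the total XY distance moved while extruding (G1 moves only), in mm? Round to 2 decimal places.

50.00 mm

Sum the Euclidean lengths of each G1 segment: total = 50.00 mm.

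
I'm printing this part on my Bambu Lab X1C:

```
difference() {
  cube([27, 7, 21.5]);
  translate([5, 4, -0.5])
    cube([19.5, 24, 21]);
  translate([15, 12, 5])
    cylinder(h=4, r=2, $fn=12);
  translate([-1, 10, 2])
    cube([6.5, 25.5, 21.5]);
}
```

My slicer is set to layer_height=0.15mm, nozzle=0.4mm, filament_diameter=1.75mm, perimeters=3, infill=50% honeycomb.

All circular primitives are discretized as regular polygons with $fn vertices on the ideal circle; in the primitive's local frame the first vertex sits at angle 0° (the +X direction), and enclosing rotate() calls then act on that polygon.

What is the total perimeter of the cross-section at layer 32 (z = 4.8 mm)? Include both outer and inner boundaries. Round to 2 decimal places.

At z = 4.8 mm: the cube (footprint 27×7) is included at this height (perimeter 68.00 mm); the cube at (5, 4) is present — its section is the full 19.5×24 rectangle (perimeter 87.00 mm); the cylinder at (15, 12) is absent (z outside [5, 9]); the cube at (-1, 10) (footprint 6.5×25.5) is included at this height (perimeter 64.00 mm); After the difference (first − rest): starting from the 27×7 cube, the 19.5×24 cube at (5, 4) partially overlaps it — only the 58.50 mm² overlap (of its 468.00 mm²) is removed, clipping the outline; the 6.5×25.5 cube at (-1, 10) misses the remaining region (no effect) — boundary = 74.00 mm. Overall, the cross-section is a single solid region. Total boundary length (outer) = 74.00 mm.

74.00 mm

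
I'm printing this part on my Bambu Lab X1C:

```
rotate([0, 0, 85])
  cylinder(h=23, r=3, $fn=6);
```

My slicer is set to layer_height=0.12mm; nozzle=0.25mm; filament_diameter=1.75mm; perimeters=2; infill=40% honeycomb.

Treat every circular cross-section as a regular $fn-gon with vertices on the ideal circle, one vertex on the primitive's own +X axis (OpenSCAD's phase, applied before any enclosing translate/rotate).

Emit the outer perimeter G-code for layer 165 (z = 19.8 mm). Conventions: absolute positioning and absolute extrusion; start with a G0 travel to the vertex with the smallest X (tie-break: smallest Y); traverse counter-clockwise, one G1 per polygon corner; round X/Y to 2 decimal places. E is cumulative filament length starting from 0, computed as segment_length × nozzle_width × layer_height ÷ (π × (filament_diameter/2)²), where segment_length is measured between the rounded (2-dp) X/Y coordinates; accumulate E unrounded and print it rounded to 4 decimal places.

G0 X-2.72 Y-1.27 Z19.80
G1 X-0.26 Y-2.99 E0.0374
G1 X2.46 Y-1.72 E0.0749
G1 X2.72 Y1.27 E0.1123
G1 X0.26 Y2.99 E0.1498
G1 X-2.46 Y1.72 E0.1872
G1 X-2.72 Y-1.27 E0.2246

At z = 19.8 mm: the cylinder: section is a regular 6-gon, circumradius r=3; (whole slice rotated 85° about Z — lengths, areas and connectivity unchanged). The outline is a single polygon with 6 vertices. Extrusion per mm of travel: 0.25 × 0.12 / (π × 0.875²) = 0.012473. Accumulating E over each segment gives final E = 0.2246.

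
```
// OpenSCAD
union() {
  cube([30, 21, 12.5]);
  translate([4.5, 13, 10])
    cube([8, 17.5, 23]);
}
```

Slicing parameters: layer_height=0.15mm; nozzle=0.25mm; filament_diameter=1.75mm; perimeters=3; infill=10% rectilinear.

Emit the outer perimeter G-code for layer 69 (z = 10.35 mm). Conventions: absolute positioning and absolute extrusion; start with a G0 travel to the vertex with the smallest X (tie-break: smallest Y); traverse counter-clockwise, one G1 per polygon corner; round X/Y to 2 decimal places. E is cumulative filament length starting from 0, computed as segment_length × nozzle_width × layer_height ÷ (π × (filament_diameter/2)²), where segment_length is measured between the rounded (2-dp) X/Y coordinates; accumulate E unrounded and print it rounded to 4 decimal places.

At z = 10.35 mm: the cube is present — its section is the full 30×21 rectangle; the 8×17.5 cube at (4.5, 13) contributes its full rectangle; Taking the union: the regions partially overlap (shared area 64.00 mm²), so overlapping operands fuse into one piece — 1 connected region. The outline is a single polygon with 8 vertices. Extrusion per mm of travel: 0.25 × 0.15 / (π × 0.875²) = 0.015591. Accumulating E over each segment gives final E = 1.8865.

G0 X0.00 Y0.00 Z10.35
G1 X30.00 Y0.00 E0.4677
G1 X30.00 Y21.00 E0.7951
G1 X12.50 Y21.00 E1.0680
G1 X12.50 Y30.50 E1.2161
G1 X4.50 Y30.50 E1.3408
G1 X4.50 Y21.00 E1.4889
G1 X0.00 Y21.00 E1.5591
G1 X0.00 Y0.00 E1.8865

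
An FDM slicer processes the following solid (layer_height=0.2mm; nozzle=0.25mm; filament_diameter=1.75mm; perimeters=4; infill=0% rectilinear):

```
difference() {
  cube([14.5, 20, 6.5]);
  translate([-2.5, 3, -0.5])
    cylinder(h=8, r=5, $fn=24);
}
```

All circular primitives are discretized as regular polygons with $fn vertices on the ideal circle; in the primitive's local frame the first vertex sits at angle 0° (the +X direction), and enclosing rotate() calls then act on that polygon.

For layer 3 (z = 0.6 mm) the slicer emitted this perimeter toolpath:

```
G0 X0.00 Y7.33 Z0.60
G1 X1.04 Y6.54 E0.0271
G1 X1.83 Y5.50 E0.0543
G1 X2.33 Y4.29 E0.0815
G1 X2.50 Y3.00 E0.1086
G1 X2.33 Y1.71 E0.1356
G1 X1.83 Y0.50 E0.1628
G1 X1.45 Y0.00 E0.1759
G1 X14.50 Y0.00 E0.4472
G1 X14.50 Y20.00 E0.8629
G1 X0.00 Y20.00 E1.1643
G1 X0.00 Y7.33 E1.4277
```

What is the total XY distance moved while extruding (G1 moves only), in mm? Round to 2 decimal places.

Sum the Euclidean lengths of each G1 segment: total = 68.68 mm.

68.68 mm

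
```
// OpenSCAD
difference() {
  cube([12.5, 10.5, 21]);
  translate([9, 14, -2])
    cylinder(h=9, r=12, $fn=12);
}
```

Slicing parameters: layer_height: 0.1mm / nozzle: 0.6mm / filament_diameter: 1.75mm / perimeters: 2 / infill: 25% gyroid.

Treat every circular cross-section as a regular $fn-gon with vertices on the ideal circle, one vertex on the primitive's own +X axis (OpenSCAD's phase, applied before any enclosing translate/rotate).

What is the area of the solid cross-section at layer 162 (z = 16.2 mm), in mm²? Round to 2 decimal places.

At z = 16.2 mm: the cube (footprint 12.5×10.5) is included at this height (area 131.25 mm²); the cylinder at (9, 14) does not reach this height (z outside [-2, 7]); After the difference (first − rest): none of the subtracted shapes is present at this height, so the 12.5×10.5 cube is unchanged — area = 131.25 mm². Overall, the cross-section is a single solid region. Net area = 131.25 mm².

131.25 mm²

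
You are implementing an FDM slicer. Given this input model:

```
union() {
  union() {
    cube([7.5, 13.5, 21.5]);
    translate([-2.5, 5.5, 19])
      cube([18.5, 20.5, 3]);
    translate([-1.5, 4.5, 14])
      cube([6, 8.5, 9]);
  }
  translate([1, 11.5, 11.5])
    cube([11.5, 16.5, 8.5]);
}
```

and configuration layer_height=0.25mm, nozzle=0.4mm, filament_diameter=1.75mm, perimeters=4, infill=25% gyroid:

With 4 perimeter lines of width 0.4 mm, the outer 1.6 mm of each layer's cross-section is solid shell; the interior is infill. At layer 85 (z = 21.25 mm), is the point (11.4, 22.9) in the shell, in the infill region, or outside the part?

At z = 21.25 mm: the cube is present — its section is the full 7.5×13.5 rectangle; the cube at (-2.5, 5.5) (footprint 18.5×20.5) is included at this height; the 6×8.5 cube at (-1.5, 4.5) contributes its full rectangle; Merging all regions: the regions partially overlap (shared area 109.50 mm²), so overlapping operands fuse into one piece — 1 connected region; the cube at (1, 11.5) does not reach this height (z outside [11.5, 20]); Combining (union): only the result so far is present, so the union is just that shape — 1 connected region. Overall, the cross-section is a single solid region. The nearest boundary edge runs (-2.50, 26.00)→(16.00, 26.00); distance from the point to it = 3.10 mm. The point is inside the cross-section and 3.10 mm from the nearest boundary — more than the 1.6 mm shell width (4 × 0.4), so it's in the infill interior.

infill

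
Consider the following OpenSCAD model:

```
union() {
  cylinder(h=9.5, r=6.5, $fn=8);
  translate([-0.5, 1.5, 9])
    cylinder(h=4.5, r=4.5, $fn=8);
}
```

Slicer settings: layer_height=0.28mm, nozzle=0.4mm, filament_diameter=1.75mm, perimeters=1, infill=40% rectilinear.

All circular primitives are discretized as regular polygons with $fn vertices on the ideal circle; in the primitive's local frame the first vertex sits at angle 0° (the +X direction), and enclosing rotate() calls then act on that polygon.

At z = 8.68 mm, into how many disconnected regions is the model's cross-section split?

1

At z = 8.68 mm: the cylinder: section is a regular 8-gon, circumradius r=6.5; the cylinder at (-0.5, 1.5) is absent (z outside [9, 13.5]); Merging all regions: only the r=6.5 cylinder is present, so the union is just that shape — 1 connected region. The result has 1 disconnected region.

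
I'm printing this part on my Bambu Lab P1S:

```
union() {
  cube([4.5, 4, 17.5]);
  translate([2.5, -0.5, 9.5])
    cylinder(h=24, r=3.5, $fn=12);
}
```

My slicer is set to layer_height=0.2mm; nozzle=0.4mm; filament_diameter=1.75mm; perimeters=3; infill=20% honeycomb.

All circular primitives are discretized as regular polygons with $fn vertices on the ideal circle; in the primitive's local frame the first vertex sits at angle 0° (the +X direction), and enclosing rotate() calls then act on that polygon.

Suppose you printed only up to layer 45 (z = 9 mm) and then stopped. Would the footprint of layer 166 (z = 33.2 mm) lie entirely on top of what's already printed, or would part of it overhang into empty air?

Compare the two slices. At z = 9: the cube is present — its section is the full 4.5×4 rectangle (area 18.00 mm²); the cylinder at (2.5, -0.5) is not intersected at this z (z outside [9.5, 33.5]); Merging all regions: only the 4.5×4 cube is present, so the union is just that shape — area = 18.00 mm². At z = 33.2: the cube is not intersected at this z (z outside [0, 17.5]); the r=3.5 cylinder at (2.5, -0.5) gives a regular 12-gon of circumradius 3.5 (constant along its height) (area = (12/2)·3.500²·sin(360°/12) = 36.75 mm²); Taking the union: only the r=3.5 cylinder at (2.5, -0.5) is present, so the union is just that shape — area = 36.75 mm². Checking containment: at z = 33.2 the cross-section extends beyond the z = 9 cross-section by about 24.85 mm².

part overhangs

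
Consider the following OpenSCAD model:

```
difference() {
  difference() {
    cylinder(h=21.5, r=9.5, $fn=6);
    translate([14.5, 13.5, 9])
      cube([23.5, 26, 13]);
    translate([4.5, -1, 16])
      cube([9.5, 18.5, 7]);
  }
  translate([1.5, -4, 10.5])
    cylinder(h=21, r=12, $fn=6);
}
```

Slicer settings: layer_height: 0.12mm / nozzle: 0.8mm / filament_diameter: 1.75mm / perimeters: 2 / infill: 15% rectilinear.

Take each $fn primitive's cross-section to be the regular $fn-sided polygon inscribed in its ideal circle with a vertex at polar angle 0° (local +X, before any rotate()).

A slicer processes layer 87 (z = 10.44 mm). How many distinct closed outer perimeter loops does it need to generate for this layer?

1

At z = 10.44 mm: the r=9.5 cylinder contributes a regular 6-gon of circumradius 9.5; the cube at (14.5, 13.5) (footprint 23.5×26) is included at this height; the cube at (4.5, -1) does not reach this height (z outside [16, 23]); After the difference (first − rest): starting from the r=9.5 cylinder, the 23.5×26 cube at (14.5, 13.5) misses the remaining region (no effect) — 1 connected region; the cylinder at (1.5, -4) is not intersected at this z (z outside [10.5, 31.5]); Taking the first minus the rest: none of the subtracted shapes is present at this height, so that combined region is unchanged — 1 connected region. The result has 1 disconnected region.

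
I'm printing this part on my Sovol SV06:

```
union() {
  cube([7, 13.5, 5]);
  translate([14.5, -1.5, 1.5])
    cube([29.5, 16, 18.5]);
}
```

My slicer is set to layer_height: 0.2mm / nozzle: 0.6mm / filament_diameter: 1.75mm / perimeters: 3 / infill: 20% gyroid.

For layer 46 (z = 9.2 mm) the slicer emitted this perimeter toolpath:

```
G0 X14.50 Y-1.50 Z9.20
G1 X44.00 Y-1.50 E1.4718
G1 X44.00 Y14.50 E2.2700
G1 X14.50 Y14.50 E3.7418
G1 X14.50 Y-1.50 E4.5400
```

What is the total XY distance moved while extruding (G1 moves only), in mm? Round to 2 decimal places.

Sum the Euclidean lengths of each G1 segment: total = 91.00 mm.

91.00 mm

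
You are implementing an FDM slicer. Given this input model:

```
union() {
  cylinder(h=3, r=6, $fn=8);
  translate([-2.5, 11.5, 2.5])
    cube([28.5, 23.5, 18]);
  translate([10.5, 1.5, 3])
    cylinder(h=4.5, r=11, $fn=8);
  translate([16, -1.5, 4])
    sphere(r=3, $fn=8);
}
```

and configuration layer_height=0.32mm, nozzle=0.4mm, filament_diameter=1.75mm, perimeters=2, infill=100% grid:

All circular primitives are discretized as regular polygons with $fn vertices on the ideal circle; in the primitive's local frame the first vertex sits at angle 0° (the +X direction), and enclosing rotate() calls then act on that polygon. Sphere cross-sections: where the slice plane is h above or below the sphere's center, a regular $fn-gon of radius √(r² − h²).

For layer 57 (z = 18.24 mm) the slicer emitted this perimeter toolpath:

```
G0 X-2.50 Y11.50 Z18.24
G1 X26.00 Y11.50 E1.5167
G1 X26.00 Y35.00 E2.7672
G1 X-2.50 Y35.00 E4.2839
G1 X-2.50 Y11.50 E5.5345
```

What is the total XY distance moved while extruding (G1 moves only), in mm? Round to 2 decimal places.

104.00 mm

Sum the Euclidean lengths of each G1 segment: total = 104.00 mm.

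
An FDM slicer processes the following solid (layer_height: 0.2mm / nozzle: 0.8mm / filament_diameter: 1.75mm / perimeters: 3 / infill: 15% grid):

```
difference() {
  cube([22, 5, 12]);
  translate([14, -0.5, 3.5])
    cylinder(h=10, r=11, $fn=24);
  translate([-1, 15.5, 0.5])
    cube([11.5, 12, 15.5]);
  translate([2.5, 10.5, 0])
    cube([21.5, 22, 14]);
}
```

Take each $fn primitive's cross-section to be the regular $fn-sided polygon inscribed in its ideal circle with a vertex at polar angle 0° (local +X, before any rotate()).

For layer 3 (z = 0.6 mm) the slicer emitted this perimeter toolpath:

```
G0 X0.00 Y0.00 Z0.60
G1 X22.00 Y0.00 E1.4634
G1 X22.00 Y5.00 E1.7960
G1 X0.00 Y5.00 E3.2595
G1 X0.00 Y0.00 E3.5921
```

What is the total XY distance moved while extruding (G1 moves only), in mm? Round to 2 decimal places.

Sum the Euclidean lengths of each G1 segment: total = 54.00 mm.

54.00 mm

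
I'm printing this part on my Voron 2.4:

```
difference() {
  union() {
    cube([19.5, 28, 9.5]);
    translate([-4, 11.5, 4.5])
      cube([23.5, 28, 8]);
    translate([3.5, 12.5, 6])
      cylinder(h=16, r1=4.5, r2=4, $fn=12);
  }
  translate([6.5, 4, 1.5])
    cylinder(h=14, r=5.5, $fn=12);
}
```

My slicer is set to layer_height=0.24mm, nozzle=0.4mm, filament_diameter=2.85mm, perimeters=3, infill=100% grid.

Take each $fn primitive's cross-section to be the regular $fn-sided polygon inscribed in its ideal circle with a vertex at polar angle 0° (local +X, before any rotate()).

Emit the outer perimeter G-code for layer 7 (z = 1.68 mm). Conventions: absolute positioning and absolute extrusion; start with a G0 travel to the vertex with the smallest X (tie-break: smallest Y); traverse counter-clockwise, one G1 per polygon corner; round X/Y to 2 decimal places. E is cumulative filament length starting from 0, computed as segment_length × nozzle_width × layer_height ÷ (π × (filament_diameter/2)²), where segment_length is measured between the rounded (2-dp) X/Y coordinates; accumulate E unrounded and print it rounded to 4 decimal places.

G0 X0.00 Y0.00 Z1.68
G1 X2.99 Y0.00 E0.0450
G1 X1.74 Y1.25 E0.0716
G1 X1.00 Y4.00 E0.1145
G1 X1.74 Y6.75 E0.1573
G1 X3.75 Y8.76 E0.2001
G1 X6.50 Y9.50 E0.2429
G1 X9.25 Y8.76 E0.2858
G1 X11.26 Y6.75 E0.3286
G1 X12.00 Y4.00 E0.3714
G1 X11.26 Y1.25 E0.4143
G1 X10.01 Y0.00 E0.4409
G1 X19.50 Y0.00 E0.5837
G1 X19.50 Y28.00 E1.0050
G1 X0.00 Y28.00 E1.2985
G1 X0.00 Y0.00 E1.7199

At z = 1.68 mm: the cube (footprint 19.5×28) is included at this height; the cube at (-4, 11.5) does not reach this height (z outside [4.5, 12.5]); the cone at (3.5, 12.5) is absent (z outside [6, 22]); Merging all regions: only the 19.5×28 cube is present, so the union is just that shape — 1 connected region; the r=5.5 cylinder at (6.5, 4) contributes a regular 12-gon of circumradius 5.5; Subtracting the remaining from the first: starting from that combined region, the r=5.5 cylinder at (6.5, 4) partially overlaps it — only the 83.94 mm² overlap (of its 90.75 mm²) is removed, clipping the outline — 1 connected region. The outline is a single polygon with 15 vertices. Extrusion per mm of travel: 0.4 × 0.24 / (π × 1.425²) = 0.015048. Accumulating E over each segment gives final E = 1.7199.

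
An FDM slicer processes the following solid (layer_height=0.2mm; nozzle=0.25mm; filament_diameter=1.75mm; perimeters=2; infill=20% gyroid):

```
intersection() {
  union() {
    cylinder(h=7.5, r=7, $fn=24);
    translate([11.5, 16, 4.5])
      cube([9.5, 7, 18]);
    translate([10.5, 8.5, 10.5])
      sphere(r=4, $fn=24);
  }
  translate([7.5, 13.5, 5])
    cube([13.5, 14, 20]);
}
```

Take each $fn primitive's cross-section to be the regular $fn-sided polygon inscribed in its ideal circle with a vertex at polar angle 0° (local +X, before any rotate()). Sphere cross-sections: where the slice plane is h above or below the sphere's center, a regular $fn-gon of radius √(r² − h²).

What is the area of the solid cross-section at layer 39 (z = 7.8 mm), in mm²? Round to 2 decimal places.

At z = 7.8 mm: the cylinder is absent (z outside [0, 7.5]); the 9.5×7 cube at (11.5, 16) contributes its full rectangle (area 66.50 mm²); the r=4 sphere at (10.5, 8.5) slices to a regular 24-gon of circumradius 2.951 (√(r²−h²) with h=2.7 from center) (area = (24/2)·2.951²·sin(360°/24) = 27.05 mm²); Combining (union): the 2 present regions are separate (no shared area or edge), so areas and boundary lengths simply add and each stays a separate island — area = 93.55 mm²; the 13.5×14 cube at (7.5, 13.5) contributes its full rectangle (area 189.00 mm²); Keeping only the common overlap: the 13.5×14 cube at (7.5, 13.5) partially overlaps the result so far; clipping to the common part keeps 66.50 mm² — area = 66.50 mm². Overall, the cross-section is a single solid region. Net area = 66.50 mm².

66.50 mm²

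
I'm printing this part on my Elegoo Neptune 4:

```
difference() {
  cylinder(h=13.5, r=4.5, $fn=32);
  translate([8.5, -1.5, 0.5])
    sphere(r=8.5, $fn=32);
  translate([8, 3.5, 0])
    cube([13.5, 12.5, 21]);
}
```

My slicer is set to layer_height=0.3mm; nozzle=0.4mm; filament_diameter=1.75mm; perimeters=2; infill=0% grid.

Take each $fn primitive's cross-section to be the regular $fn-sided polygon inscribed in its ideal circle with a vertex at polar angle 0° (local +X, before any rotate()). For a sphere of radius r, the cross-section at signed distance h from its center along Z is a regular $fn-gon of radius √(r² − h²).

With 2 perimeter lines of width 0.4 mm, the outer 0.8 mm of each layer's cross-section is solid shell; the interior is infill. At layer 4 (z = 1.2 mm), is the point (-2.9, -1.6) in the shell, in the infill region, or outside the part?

infill

At z = 1.2 mm: the cylinder: section is a regular 32-gon, circumradius r=4.5; the r=8.5 sphere at (8.5, -1.5) slices to a regular 32-gon of circumradius 8.471 (√(r²−h²) with h=0.7 from center); the cube at (8, 3.5) is present — its section is the full 13.5×12.5 rectangle; After the difference (first − rest): starting from the r=4.5 cylinder, the r=8.5 sphere at (8.5, -1.5) partially overlaps it — only the 26.40 mm² overlap (of its 223.99 mm²) is removed, clipping the outline; the 13.5×12.5 cube at (8, 3.5) misses the remaining region (no effect) — 1 connected region. Overall, the cross-section is a single solid region. The nearest boundary edge runs (-3.74, -2.50)→(-4.16, -1.72); distance from the point to it = 1.17 mm. The point is inside the cross-section and 1.17 mm from the nearest boundary — more than the 0.8 mm shell width (2 × 0.4), so it's in the infill interior.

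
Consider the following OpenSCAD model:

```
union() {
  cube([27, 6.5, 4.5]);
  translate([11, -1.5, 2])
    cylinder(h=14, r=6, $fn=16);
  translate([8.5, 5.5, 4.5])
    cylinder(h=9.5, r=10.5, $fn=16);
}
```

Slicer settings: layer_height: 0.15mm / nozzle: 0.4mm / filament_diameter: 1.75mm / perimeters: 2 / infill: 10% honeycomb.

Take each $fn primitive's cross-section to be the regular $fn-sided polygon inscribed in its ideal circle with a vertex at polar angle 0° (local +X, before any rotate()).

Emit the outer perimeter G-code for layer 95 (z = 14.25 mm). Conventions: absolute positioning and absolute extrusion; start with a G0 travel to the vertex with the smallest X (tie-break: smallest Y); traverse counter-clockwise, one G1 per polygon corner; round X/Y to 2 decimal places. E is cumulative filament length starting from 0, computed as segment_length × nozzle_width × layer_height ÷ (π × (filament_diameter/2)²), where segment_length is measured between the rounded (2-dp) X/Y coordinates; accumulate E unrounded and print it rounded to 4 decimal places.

At z = 14.25 mm: the cube is not intersected at this z (z outside [0, 4.5]); the r=6 cylinder at (11, -1.5) contributes a regular 16-gon of circumradius 6; the cylinder at (8.5, 5.5) does not reach this height (z outside [4.5, 14]); Combining (union): only the r=6 cylinder at (11, -1.5) is present, so the union is just that shape — 1 connected region. The outline is a single polygon with 16 vertices. Extrusion per mm of travel: 0.4 × 0.15 / (π × 0.875²) = 0.024945. Accumulating E over each segment gives final E = 0.9341.

G0 X5.00 Y-1.50 Z14.25
G1 X5.46 Y-3.80 E0.0585
G1 X6.76 Y-5.74 E0.1168
G1 X8.70 Y-7.04 E0.1750
G1 X11.00 Y-7.50 E0.2335
G1 X13.30 Y-7.04 E0.2920
G1 X15.24 Y-5.74 E0.3503
G1 X16.54 Y-3.80 E0.4085
G1 X17.00 Y-1.50 E0.4671
G1 X16.54 Y0.80 E0.5256
G1 X15.24 Y2.74 E0.5838
G1 X13.30 Y4.04 E0.6421
G1 X11.00 Y4.50 E0.7006
G1 X8.70 Y4.04 E0.7591
G1 X6.76 Y2.74 E0.8173
G1 X5.46 Y0.80 E0.8756
G1 X5.00 Y-1.50 E0.9341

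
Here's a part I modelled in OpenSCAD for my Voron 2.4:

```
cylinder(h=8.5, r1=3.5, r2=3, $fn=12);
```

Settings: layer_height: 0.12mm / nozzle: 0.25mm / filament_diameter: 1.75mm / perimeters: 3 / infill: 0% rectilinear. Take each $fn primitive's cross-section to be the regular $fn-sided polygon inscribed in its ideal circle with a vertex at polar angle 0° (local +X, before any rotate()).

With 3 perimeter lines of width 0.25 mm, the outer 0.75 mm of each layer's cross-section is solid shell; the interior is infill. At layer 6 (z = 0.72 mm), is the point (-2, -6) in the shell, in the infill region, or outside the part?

outside

At z = 0.72 mm: the cone (r1=3.5→r2=3) has section circumradius 3.458 here — a regular 12-gon. Overall, the cross-section is a single solid region. The nearest boundary edge runs (-1.73, -2.99)→(-0.00, -3.46); distance from the point to it = 2.97 mm. The point is not inside any of the regions above, so it lies outside the cross-section (2.97 mm from the nearest boundary).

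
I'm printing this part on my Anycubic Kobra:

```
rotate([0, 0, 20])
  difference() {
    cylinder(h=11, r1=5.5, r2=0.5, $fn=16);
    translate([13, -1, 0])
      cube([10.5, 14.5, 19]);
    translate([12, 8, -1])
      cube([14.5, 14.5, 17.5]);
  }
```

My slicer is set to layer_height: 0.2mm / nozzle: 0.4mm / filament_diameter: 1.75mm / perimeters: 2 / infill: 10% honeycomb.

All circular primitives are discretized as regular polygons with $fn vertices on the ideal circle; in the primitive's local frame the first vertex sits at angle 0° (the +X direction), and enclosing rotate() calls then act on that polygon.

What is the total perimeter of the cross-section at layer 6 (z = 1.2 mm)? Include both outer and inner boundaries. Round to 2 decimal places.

30.93 mm

At z = 1.2 mm: the cone contributes a regular 16-gon of circumradius 4.955 (interpolated between r1=5.5 and r2=0.5 at t=0.109) (perimeter = 2·16·4.955·sin(180°/16) = 30.93 mm); the 10.5×14.5 cube at (13, -1) contributes its full rectangle (perimeter 50.00 mm); the cube at (12, 8) (footprint 14.5×14.5) is included at this height (perimeter 58.00 mm); After the difference (first − rest): starting from the cone, the 10.5×14.5 cube at (13, -1) misses the remaining region (no effect); the 14.5×14.5 cube at (12, 8) misses the remaining region (no effect) — boundary = 30.93 mm; (rotated 20° about Z; rotation is an isometry so areas/perimeters/island counts are preserved). Overall, the cross-section is a single solid region. Total boundary length (outer) = 30.93 mm.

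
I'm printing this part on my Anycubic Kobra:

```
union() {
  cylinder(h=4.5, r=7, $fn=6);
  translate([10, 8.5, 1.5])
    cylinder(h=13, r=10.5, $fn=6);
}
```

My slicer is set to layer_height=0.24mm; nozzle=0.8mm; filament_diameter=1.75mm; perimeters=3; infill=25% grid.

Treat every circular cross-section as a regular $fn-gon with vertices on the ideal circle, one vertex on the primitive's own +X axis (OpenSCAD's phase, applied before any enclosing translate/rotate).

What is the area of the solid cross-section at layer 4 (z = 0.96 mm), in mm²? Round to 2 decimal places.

127.31 mm²

At z = 0.96 mm: the r=7 cylinder contributes a regular 6-gon of circumradius 7 (area = (6/2)·7.000²·sin(360°/6) = 127.31 mm²); the cylinder at (10, 8.5) is absent (z outside [1.5, 14.5]); Combining (union): only the r=7 cylinder is present, so the union is just that shape — area = 127.31 mm². Overall, the cross-section is a single solid region. Net area = 127.31 mm².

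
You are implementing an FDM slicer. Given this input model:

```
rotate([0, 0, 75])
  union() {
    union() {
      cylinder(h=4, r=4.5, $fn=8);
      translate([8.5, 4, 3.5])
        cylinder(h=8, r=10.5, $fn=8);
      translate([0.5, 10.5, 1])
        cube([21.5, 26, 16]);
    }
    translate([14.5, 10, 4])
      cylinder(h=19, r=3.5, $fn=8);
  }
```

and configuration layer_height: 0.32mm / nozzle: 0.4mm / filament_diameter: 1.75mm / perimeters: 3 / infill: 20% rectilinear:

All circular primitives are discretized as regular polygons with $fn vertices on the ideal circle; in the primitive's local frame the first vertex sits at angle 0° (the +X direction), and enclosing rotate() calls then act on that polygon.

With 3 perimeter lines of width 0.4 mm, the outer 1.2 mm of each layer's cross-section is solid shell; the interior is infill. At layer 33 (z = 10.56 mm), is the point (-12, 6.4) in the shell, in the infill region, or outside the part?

At z = 10.56 mm: the cylinder is not intersected at this z (z outside [0, 4]); the cylinder at (8.5, 4): section is a regular 8-gon, circumradius r=10.5; the 21.5×26 cube at (0.5, 10.5) contributes its full rectangle; Merging all regions: the regions partially overlap (shared area 36.92 mm²), so overlapping operands fuse into one piece — 1 connected region; the cylinder at (14.5, 10): section is a regular 8-gon, circumradius r=3.5; Merging all regions: the regions partially overlap (shared area 32.57 mm²), so overlapping operands fuse into one piece — 1 connected region; (whole slice rotated 75° about Z — lengths, areas and connectivity unchanged). Overall, the cross-section is a single solid region. Undo the 75° rotation: the query point maps to (3.076, 13.248) in the un-rotated model frame. The nearest boundary edge runs (0.50, 10.50)→(0.50, 36.50); distance from the point to it = 2.58 mm. The point is inside the cross-section and 2.58 mm from the nearest boundary — more than the 1.2 mm shell width (3 × 0.4), so it's in the infill interior.

infill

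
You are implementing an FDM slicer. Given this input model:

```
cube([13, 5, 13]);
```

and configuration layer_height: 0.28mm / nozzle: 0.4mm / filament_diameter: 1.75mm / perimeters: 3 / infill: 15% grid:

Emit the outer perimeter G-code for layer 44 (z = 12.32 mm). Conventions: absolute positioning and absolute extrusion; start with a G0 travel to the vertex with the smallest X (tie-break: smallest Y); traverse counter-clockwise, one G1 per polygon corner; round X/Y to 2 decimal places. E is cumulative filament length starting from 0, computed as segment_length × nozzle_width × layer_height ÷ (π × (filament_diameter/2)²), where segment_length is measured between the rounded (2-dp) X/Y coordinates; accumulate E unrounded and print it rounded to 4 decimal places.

At z = 12.32 mm: the cube (footprint 13×5) is included at this height. The outline is a single polygon with 4 vertices. Extrusion per mm of travel: 0.4 × 0.28 / (π × 0.875²) = 0.046564. Accumulating E over each segment gives final E = 1.6763.

G0 X0.00 Y0.00 Z12.32
G1 X13.00 Y0.00 E0.6053
G1 X13.00 Y5.00 E0.8382
G1 X0.00 Y5.00 E1.4435
G1 X0.00 Y0.00 E1.6763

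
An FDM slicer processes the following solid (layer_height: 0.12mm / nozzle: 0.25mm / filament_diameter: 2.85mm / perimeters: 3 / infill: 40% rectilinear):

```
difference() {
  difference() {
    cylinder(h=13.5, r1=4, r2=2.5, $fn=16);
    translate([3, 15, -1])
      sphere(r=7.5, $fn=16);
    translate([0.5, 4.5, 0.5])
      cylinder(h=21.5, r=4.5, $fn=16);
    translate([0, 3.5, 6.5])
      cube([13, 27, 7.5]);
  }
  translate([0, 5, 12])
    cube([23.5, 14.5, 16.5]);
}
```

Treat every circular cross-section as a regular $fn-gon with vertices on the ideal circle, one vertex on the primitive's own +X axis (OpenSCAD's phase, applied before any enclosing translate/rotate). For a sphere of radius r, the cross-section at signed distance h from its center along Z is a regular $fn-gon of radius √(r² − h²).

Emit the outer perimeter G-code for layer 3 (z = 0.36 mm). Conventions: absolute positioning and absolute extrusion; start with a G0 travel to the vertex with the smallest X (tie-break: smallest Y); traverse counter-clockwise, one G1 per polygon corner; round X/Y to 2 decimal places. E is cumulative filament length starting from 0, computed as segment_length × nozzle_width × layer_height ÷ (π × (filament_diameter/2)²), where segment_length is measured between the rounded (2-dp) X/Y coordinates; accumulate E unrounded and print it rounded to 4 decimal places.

At z = 0.36 mm: the cone: at t=0.027 of its height the radius interpolates to r₁+(r₂−r₁)t = 3.960, giving a regular 16-gon of that circumradius; the r=7.5 sphere at (3, 15) slices to a regular 16-gon of circumradius 7.376 (√(r²−h²) with h=1.36 from center); the cylinder at (0.5, 4.5) does not reach this height (z outside [0.5, 22]); the cube at (0, 3.5) is absent (z outside [6.5, 14]); Taking the first minus the rest: starting from the cone, the r=7.5 sphere at (3, 15) misses the remaining region (no effect) — 1 connected region; the cube at (0, 5) is not intersected at this z (z outside [12, 28.5]); After the difference (first − rest): none of the subtracted shapes is present at this height, so that combined region is unchanged — 1 connected region. The outline is a single polygon with 16 vertices. Extrusion per mm of travel: 0.25 × 0.12 / (π × 1.425²) = 0.004703. Accumulating E over each segment gives final E = 0.1163.

G0 X-3.96 Y0.00 Z0.36
G1 X-3.66 Y-1.52 E0.0073
G1 X-2.80 Y-2.80 E0.0145
G1 X-1.52 Y-3.66 E0.0218
G1 X0.00 Y-3.96 E0.0291
G1 X1.52 Y-3.66 E0.0364
G1 X2.80 Y-2.80 E0.0436
G1 X3.66 Y-1.52 E0.0509
G1 X3.96 Y0.00 E0.0582
G1 X3.66 Y1.52 E0.0654
G1 X2.80 Y2.80 E0.0727
G1 X1.52 Y3.66 E0.0799
G1 X0.00 Y3.96 E0.0872
G1 X-1.52 Y3.66 E0.0945
G1 X-2.80 Y2.80 E0.1018
G1 X-3.66 Y1.52 E0.1090
G1 X-3.96 Y0.00 E0.1163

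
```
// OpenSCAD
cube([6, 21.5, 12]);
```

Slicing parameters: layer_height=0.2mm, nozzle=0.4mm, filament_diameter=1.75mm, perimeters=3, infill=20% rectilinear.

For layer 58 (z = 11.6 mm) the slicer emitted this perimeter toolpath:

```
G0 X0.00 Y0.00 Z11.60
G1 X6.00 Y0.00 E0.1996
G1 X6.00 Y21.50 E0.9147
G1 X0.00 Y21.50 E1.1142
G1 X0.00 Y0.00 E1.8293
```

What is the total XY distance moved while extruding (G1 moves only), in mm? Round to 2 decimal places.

55.00 mm

Sum the Euclidean lengths of each G1 segment: total = 55.00 mm.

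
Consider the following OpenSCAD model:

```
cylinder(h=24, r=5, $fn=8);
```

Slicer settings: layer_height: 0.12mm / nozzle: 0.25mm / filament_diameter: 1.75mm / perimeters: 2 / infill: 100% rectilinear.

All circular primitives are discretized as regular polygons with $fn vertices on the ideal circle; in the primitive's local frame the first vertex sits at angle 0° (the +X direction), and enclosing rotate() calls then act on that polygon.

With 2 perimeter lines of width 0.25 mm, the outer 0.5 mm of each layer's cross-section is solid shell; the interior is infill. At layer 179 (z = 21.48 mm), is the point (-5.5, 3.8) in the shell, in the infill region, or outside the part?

outside

At z = 21.48 mm: the r=5 cylinder contributes a regular 8-gon of circumradius 5. Overall, the cross-section is a single solid region. The nearest boundary edge runs (-3.54, 3.54)→(-5.00, 0.00); distance from the point to it = 1.92 mm. The point is not inside any of the regions above, so it lies outside the cross-section (1.92 mm from the nearest boundary).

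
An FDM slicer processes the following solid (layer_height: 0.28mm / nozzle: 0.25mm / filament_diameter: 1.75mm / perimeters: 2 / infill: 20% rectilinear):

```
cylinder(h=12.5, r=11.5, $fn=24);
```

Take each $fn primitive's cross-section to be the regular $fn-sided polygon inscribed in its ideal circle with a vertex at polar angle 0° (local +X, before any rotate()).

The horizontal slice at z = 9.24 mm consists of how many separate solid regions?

1

At z = 9.24 mm: the cylinder: section is a regular 24-gon, circumradius r=11.5. The result has 1 disconnected region.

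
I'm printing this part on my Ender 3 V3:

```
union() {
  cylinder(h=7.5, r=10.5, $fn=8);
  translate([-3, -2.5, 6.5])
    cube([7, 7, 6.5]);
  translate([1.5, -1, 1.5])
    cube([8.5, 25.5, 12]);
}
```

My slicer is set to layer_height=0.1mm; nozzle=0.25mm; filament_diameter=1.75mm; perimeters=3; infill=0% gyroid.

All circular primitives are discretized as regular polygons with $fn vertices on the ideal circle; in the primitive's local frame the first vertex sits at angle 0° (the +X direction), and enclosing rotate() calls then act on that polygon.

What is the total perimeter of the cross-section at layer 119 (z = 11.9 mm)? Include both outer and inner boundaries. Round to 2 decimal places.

At z = 11.9 mm: the cylinder is absent (z outside [0, 7.5]); the 7×7 cube at (-3, -2.5) contributes its full rectangle (perimeter 28.00 mm); the cube at (1.5, -1) is present — its section is the full 8.5×25.5 rectangle (perimeter 68.00 mm); Taking the union: the regions partially overlap (shared area 13.75 mm²), so the edge portions inside another operand are dropped and the merged outline is re-measured after clipping — boundary = 80.00 mm. Overall, the cross-section is a single solid region. Total boundary length (outer) = 80.00 mm.

80.00 mm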